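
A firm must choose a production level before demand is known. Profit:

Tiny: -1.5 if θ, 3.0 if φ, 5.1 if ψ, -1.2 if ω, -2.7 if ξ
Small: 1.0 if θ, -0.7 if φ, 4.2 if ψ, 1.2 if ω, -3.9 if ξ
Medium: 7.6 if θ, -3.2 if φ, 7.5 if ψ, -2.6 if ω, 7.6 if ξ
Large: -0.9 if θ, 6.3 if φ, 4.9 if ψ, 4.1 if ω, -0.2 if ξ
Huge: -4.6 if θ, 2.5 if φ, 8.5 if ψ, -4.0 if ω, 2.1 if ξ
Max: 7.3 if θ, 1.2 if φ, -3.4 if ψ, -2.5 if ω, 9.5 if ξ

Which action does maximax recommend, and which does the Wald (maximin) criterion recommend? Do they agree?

maximax → Max; maximin → Large (disagree)

Row maxima: Tiny=5.1, Small=4.2, Medium=7.6, Large=6.3, Huge=8.5, Max=9.5
Best best-case = 9.5 → Max.
Row minima: Tiny=-2.7, Small=-3.9, Medium=-3.2, Large=-0.9, Huge=-4.6, Max=-3.4
Best worst-case = -0.9 → Large.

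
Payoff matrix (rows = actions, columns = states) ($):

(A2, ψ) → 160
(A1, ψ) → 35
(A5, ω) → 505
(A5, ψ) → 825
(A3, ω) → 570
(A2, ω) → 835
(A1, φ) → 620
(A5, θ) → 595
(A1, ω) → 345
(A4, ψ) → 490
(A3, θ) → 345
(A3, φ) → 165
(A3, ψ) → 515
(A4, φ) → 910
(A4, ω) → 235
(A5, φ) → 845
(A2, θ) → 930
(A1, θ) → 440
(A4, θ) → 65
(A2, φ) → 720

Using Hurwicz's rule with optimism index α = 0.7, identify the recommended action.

A5

A1: 0.7·620 + 0.3·35 = 444.5
A2: 0.7·930 + 0.3·160 = 699
A3: 0.7·570 + 0.3·165 = 448.5
A4: 0.7·910 + 0.3·65 = 656.5
A5: 0.7·845 + 0.3·505 = 743
Highest Hurwicz score = 743 → A5.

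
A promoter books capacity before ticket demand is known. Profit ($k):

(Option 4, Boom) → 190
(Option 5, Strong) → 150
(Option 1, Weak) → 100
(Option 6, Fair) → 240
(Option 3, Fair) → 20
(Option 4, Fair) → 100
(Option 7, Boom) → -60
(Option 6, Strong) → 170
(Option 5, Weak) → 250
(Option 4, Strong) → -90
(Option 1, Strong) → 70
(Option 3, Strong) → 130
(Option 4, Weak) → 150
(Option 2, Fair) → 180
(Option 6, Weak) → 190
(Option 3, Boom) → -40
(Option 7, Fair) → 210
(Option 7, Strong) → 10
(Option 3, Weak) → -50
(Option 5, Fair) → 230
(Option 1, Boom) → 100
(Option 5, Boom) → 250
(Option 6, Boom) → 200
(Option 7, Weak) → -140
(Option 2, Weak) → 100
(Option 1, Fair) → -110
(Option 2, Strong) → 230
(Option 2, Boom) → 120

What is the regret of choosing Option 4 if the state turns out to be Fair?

Best payoff under Fair is 240.
Regret = 240 − 100 = 140.

140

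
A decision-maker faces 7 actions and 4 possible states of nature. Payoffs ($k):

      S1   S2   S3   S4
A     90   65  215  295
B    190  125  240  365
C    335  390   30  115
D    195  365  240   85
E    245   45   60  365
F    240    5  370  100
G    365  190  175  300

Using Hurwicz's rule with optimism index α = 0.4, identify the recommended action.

G

A: 0.4·295 + 0.6·65 = 157
B: 0.4·365 + 0.6·125 = 221
C: 0.4·390 + 0.6·30 = 174
D: 0.4·365 + 0.6·85 = 197
E: 0.4·365 + 0.6·45 = 173
F: 0.4·370 + 0.6·5 = 151
G: 0.4·365 + 0.6·175 = 251
Highest Hurwicz score = 251 → G.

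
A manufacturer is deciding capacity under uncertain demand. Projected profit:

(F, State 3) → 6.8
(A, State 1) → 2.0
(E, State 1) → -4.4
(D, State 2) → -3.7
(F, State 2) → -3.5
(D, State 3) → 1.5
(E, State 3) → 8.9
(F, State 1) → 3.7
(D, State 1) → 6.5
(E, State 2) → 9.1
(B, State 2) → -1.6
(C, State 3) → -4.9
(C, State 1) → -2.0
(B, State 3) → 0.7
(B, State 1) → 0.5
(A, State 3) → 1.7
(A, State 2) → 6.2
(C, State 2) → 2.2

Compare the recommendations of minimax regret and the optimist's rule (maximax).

minimax regret → A; maximax → E (disagree)

Column bests: State 1=6.5, State 2=9.1, State 3=8.9.
A regrets: 4.5, 2.9, 7.2 → max 7.2
B regrets: 6.0, 10.7, 8.2 → max 10.7
C regrets: 8.5, 6.9, 13.8 → max 13.8
D regrets: 0.0, 12.8, 7.4 → max 12.8
E regrets: 10.9, 0.0, 0.0 → max 10.9
F regrets: 2.8, 12.6, 2.1 → max 12.6
Smallest max regret = 7.2 → A.
Row maxima: A=6.2, B=0.7, C=2.2, D=6.5, E=9.1, F=6.8
Best best-case = 9.1 → E.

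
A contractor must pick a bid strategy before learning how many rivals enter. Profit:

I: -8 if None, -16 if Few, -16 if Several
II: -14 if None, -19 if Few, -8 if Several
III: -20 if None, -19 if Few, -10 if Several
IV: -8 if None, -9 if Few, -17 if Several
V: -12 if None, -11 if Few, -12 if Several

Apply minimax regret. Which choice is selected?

V

Column bests: None=-8, Few=-9, Several=-8.
I regrets: 0, 7, 8 → max 8
II regrets: 6, 10, 0 → max 10
III regrets: 12, 10, 2 → max 12
IV regrets: 0, 0, 9 → max 9
V regrets: 4, 2, 4 → max 4
Smallest max regret = 4 → V.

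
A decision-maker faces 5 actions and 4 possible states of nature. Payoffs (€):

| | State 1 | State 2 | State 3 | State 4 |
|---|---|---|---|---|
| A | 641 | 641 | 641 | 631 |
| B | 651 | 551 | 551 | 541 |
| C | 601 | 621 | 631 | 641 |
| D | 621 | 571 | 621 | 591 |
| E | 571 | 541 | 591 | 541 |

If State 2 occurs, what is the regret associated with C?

Best payoff under State 2 is 641.
Regret = 641 − 621 = 20.

20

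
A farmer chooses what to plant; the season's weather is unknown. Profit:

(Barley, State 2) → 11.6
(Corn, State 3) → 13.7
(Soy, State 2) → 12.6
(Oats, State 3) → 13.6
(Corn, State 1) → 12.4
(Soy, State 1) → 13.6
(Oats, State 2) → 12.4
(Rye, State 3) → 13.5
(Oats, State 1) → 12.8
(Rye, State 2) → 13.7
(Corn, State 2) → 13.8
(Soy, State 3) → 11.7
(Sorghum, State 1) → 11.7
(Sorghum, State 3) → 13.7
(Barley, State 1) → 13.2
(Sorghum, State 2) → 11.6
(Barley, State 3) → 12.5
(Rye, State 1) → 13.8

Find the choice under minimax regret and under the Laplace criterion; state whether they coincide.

Column bests: State 1=13.8, State 2=13.8, State 3=13.7.
Oats regrets: 1.0, 1.4, 0.1 → max 1.4
Sorghum regrets: 2.1, 2.2, 0.0 → max 2.2
Barley regrets: 0.6, 2.2, 1.2 → max 2.2
Rye regrets: 0.0, 0.1, 0.2 → max 0.2
Corn regrets: 1.4, 0.0, 0.0 → max 1.4
Soy regrets: 0.2, 1.2, 2.0 → max 2.0
Smallest max regret = 0.2 → Rye.
Row averages: Oats=194/15, Sorghum=37/3, Barley=373/30, Rye=41/3, Corn=13.3, Soy=379/30
Highest average = 41/3 → Rye.

minimax regret → Rye; laplace → Rye (agree)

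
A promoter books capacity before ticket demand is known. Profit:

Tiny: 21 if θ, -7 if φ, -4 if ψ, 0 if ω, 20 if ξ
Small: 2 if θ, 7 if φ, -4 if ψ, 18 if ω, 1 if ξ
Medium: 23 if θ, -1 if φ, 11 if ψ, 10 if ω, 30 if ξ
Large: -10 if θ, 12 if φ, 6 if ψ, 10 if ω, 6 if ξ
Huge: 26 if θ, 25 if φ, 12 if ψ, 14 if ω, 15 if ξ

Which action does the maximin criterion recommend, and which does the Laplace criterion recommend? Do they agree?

maximin → Huge; laplace → Huge (agree)

Row minima: Tiny=-7, Small=-4, Medium=-1, Large=-10, Huge=12
Best worst-case = 12 → Huge.
Row averages: Tiny=6, Small=4.8, Medium=14.6, Large=4.8, Huge=18.4
Highest average = 18.4 → Huge.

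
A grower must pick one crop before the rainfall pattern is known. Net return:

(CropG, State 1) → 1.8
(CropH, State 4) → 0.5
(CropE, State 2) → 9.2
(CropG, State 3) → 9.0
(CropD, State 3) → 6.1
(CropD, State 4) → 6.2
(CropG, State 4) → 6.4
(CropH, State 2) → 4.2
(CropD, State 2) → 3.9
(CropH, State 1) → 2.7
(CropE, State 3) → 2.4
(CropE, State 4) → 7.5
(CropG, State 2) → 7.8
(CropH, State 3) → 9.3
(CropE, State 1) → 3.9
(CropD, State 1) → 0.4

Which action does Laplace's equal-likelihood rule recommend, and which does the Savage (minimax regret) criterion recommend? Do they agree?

Row averages: CropD=4.15, CropG=6.25, CropH=4.175, CropE=5.75
Highest average = 6.25 → CropG.
Column bests: State 1=3.9, State 2=9.2, State 3=9.3, State 4=7.5.
CropD regrets: 3.5, 5.3, 3.2, 1.3 → max 5.3
CropG regrets: 2.1, 1.4, 0.3, 1.1 → max 2.1
CropH regrets: 1.2, 5.0, 0.0, 7.0 → max 7.0
CropE regrets: 0.0, 0.0, 6.9, 0.0 → max 6.9
Smallest max regret = 2.1 → CropG.

laplace → CropG; minimax regret → CropG (agree)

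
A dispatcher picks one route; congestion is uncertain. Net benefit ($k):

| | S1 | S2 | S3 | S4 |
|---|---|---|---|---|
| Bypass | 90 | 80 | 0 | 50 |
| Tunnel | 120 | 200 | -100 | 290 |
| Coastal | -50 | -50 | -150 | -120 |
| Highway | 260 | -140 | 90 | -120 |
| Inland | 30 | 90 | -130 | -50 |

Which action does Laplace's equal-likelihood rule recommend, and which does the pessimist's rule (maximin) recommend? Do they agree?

Row averages: Bypass=55, Tunnel=127.5, Coastal=-92.5, Highway=22.5, Inland=-15
Highest average = 127.5 → Tunnel.
Row minima: Bypass=0, Tunnel=-100, Coastal=-150, Highway=-140, Inland=-130
Best worst-case = 0 → Bypass.

laplace → Tunnel; maximin → Bypass (disagree)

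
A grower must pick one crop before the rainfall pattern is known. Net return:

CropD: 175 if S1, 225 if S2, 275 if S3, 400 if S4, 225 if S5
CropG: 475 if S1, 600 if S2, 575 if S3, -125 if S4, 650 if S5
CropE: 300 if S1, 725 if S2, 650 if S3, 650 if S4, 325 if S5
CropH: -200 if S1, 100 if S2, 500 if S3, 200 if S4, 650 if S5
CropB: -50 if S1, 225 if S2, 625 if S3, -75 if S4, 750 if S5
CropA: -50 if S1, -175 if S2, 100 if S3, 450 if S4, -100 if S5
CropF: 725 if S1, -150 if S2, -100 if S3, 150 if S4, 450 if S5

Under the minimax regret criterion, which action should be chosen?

CropE

Column bests: S1=725, S2=725, S3=650, S4=650, S5=750.
CropD regrets: 550, 500, 375, 250, 525 → max 550
CropG regrets: 250, 125, 75, 775, 100 → max 775
CropE regrets: 425, 0, 0, 0, 425 → max 425
CropH regrets: 925, 625, 150, 450, 100 → max 925
CropB regrets: 775, 500, 25, 725, 0 → max 775
CropA regrets: 775, 900, 550, 200, 850 → max 900
CropF regrets: 0, 875, 750, 500, 300 → max 875
Smallest max regret = 425 → CropE.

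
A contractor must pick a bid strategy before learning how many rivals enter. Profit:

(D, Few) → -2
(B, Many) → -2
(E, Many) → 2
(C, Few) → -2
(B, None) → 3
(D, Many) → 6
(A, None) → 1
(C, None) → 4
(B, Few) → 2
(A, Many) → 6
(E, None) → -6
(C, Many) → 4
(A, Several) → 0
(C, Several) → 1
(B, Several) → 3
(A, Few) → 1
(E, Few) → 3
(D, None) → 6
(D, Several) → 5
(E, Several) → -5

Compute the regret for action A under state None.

Best payoff under None is 6.
Regret = 6 − 1 = 5.

5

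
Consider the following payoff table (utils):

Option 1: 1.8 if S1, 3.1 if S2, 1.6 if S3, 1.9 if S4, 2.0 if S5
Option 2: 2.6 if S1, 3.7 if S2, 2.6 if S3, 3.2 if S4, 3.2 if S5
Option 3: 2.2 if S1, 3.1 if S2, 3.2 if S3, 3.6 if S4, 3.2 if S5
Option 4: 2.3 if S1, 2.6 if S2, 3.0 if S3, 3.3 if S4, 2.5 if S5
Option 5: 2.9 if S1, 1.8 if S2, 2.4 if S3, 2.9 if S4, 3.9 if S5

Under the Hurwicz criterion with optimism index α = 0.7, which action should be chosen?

Option 2

Option 1: 0.7·3.1 + 0.3·1.6 = 2.65
Option 2: 0.7·3.7 + 0.3·2.6 = 3.37
Option 3: 0.7·3.6 + 0.3·2.2 = 3.18
Option 4: 0.7·3.3 + 0.3·2.3 = 3
Option 5: 0.7·3.9 + 0.3·1.8 = 3.27
Highest Hurwicz score = 3.37 → Option 2.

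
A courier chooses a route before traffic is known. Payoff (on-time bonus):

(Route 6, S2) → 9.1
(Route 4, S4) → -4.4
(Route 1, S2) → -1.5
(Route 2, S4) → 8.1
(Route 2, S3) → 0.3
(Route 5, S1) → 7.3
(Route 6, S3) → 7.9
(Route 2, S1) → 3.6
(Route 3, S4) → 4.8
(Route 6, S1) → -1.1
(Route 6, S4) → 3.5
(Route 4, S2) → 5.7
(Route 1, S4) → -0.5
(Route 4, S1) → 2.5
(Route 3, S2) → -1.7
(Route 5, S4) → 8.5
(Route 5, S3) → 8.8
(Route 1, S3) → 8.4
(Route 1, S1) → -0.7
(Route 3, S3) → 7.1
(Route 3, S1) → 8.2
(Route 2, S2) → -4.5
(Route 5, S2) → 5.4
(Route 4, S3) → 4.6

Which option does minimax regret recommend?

Column bests: S1=8.2, S2=9.1, S3=8.8, S4=8.5.
Route 1 regrets: 8.9, 10.6, 0.4, 9.0 → max 10.6
Route 2 regrets: 4.6, 13.6, 8.5, 0.4 → max 13.6
Route 3 regrets: 0.0, 10.8, 1.7, 3.7 → max 10.8
Route 4 regrets: 5.7, 3.4, 4.2, 12.9 → max 12.9
Route 5 regrets: 0.9, 3.7, 0.0, 0.0 → max 3.7
Route 6 regrets: 9.3, 0.0, 0.9, 5.0 → max 9.3
Smallest max regret = 3.7 → Route 5.

Route 5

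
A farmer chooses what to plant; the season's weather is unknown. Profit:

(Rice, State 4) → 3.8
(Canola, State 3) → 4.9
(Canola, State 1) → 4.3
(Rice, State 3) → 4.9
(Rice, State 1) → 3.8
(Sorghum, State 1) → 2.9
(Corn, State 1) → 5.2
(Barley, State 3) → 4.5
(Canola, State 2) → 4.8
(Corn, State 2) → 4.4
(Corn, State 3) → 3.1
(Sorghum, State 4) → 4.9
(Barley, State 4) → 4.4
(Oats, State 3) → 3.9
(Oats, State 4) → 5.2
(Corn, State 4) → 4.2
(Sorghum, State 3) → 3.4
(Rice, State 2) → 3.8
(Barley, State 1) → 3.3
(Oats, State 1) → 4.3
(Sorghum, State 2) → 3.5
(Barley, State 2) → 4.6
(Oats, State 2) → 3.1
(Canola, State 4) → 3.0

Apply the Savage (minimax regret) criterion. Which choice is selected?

Rice

Column bests: State 1=5.2, State 2=4.8, State 3=4.9, State 4=5.2.
Barley regrets: 1.9, 0.2, 0.4, 0.8 → max 1.9
Canola regrets: 0.9, 0.0, 0.0, 2.2 → max 2.2
Sorghum regrets: 2.3, 1.3, 1.5, 0.3 → max 2.3
Rice regrets: 1.4, 1.0, 0.0, 1.4 → max 1.4
Corn regrets: 0.0, 0.4, 1.8, 1.0 → max 1.8
Oats regrets: 0.9, 1.7, 1.0, 0.0 → max 1.7
Smallest max regret = 1.4 → Rice.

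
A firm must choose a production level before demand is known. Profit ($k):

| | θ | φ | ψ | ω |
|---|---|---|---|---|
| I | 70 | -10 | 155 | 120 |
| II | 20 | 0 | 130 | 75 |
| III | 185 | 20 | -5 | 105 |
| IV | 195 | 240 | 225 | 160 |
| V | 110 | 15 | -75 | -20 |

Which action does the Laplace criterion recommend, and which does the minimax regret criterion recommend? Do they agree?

Row averages: I=83.75, II=56.25, III=76.25, IV=205, V=7.5
Highest average = 205 → IV.
Column bests: θ=195, φ=240, ψ=225, ω=160.
I regrets: 125, 250, 70, 40 → max 250
II regrets: 175, 240, 95, 85 → max 240
III regrets: 10, 220, 230, 55 → max 230
IV regrets: 0, 0, 0, 0 → max 0
V regrets: 85, 225, 300, 180 → max 300
Smallest max regret = 0 → IV.

laplace → IV; minimax regret → IV (agree)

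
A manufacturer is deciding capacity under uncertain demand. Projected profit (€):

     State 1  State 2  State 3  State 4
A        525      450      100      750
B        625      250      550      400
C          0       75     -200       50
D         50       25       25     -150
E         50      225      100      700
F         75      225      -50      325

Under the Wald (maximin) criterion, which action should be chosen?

B

Row minima: A=100, B=250, C=-200, D=-150, E=50, F=-50
Best worst-case = 250 → B.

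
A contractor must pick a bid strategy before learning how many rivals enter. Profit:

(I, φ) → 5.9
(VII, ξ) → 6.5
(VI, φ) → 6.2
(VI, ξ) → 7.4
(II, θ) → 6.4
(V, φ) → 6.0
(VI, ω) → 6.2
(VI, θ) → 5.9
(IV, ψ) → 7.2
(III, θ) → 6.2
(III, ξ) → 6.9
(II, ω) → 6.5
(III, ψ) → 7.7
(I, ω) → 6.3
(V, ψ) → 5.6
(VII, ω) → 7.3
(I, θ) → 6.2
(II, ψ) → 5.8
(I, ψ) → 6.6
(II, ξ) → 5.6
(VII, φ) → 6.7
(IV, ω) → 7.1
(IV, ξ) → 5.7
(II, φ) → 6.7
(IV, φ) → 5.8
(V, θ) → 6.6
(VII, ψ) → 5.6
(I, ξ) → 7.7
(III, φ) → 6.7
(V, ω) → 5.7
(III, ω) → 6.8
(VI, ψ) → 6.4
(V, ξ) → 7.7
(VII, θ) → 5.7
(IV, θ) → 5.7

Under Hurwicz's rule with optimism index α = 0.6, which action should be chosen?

I: 0.6·7.7 + 0.4·5.9 = 6.98
II: 0.6·6.7 + 0.4·5.6 = 6.26
III: 0.6·7.7 + 0.4·6.2 = 7.1
IV: 0.6·7.2 + 0.4·5.7 = 6.6
V: 0.6·7.7 + 0.4·5.6 = 6.86
VI: 0.6·7.4 + 0.4·5.9 = 6.8
VII: 0.6·7.3 + 0.4·5.6 = 6.62
Highest Hurwicz score = 7.1 → III.

III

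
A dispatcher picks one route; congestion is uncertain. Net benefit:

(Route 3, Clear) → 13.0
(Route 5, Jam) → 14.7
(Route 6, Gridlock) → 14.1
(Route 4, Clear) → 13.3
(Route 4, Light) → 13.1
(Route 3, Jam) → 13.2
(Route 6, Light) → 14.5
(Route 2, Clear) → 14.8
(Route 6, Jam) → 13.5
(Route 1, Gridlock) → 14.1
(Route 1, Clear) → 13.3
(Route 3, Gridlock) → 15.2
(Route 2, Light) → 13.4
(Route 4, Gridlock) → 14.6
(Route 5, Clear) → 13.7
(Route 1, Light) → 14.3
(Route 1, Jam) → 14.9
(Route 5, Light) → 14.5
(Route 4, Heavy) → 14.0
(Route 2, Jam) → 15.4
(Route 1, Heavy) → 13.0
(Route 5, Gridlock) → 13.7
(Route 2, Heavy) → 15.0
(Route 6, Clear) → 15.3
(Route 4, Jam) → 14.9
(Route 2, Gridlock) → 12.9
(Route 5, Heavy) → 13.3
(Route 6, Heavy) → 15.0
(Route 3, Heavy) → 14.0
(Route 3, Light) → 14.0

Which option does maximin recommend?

Route 6

Row minima: Route 1=13.0, Route 2=12.9, Route 3=13.0, Route 4=13.1, Route 5=13.3, Route 6=13.5
Best worst-case = 13.5 → Route 6.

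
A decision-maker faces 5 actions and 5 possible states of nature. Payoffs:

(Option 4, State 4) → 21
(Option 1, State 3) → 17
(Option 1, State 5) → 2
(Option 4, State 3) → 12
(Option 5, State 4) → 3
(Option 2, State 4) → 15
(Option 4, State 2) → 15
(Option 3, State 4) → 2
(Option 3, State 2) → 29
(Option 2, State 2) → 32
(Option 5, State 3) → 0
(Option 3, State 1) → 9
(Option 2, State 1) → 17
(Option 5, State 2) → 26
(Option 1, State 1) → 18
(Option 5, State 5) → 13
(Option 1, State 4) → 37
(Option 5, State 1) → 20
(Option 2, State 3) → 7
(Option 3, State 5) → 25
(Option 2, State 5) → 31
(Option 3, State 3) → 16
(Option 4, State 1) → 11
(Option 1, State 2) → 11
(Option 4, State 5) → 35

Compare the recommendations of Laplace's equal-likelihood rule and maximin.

laplace → Option 2; maximin → Option 4 (disagree)

Row averages: Option 1=17, Option 2=20.4, Option 3=16.2, Option 4=18.8, Option 5=12.4
Highest average = 20.4 → Option 2.
Row minima: Option 1=2, Option 2=7, Option 3=2, Option 4=11, Option 5=0
Best worst-case = 11 → Option 4.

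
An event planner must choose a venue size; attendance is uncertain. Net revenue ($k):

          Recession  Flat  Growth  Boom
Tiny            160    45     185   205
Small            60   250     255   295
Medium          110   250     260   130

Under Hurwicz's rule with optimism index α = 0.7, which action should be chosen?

Tiny: 0.7·205 + 0.3·45 = 157
Small: 0.7·295 + 0.3·60 = 224.5
Medium: 0.7·260 + 0.3·110 = 215
Highest Hurwicz score = 224.5 → Small.

Small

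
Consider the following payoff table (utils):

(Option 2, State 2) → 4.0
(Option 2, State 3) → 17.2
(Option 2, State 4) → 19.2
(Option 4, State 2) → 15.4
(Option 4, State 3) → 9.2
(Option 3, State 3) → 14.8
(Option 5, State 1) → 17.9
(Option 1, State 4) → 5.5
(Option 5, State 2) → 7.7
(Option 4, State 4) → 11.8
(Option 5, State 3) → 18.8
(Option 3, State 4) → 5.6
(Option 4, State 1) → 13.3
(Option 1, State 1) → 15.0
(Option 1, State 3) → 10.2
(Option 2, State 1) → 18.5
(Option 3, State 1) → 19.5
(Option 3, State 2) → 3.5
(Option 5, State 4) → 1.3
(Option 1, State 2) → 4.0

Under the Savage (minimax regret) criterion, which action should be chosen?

Option 4

Column bests: State 1=19.5, State 2=15.4, State 3=18.8, State 4=19.2.
Option 1 regrets: 4.5, 11.4, 8.6, 13.7 → max 13.7
Option 2 regrets: 1.0, 11.4, 1.6, 0.0 → max 11.4
Option 3 regrets: 0.0, 11.9, 4.0, 13.6 → max 13.6
Option 4 regrets: 6.2, 0.0, 9.6, 7.4 → max 9.6
Option 5 regrets: 1.6, 7.7, 0.0, 17.9 → max 17.9
Smallest max regret = 9.6 → Option 4.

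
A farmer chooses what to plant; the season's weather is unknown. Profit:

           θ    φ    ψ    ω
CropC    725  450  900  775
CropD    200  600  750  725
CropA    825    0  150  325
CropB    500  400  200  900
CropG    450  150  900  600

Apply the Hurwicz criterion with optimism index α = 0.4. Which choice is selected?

CropC

CropC: 0.4·900 + 0.6·450 = 630
CropD: 0.4·750 + 0.6·200 = 420
CropA: 0.4·825 + 0.6·0 = 330
CropB: 0.4·900 + 0.6·200 = 480
CropG: 0.4·900 + 0.6·150 = 450
Highest Hurwicz score = 630 → CropC.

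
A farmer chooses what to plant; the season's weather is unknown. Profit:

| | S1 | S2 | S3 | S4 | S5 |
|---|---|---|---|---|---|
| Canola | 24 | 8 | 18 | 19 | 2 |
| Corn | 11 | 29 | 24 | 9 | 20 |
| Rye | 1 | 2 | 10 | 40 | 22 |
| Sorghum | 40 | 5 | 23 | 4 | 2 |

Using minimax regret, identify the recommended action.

Column bests: S1=40, S2=29, S3=24, S4=40, S5=22.
Canola regrets: 16, 21, 6, 21, 20 → max 21
Corn regrets: 29, 0, 0, 31, 2 → max 31
Rye regrets: 39, 27, 14, 0, 0 → max 39
Sorghum regrets: 0, 24, 1, 36, 20 → max 36
Smallest max regret = 21 → Canola.

Canola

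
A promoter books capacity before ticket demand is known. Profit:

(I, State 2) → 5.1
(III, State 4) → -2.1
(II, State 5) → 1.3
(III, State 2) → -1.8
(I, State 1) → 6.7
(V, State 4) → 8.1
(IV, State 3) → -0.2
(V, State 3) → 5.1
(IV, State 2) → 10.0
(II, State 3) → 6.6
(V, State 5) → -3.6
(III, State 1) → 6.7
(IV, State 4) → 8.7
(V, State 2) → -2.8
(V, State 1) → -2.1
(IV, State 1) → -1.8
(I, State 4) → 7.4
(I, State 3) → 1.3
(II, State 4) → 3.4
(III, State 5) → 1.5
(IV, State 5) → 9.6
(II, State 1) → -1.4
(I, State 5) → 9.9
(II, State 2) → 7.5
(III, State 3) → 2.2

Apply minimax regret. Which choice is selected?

I

Column bests: State 1=6.7, State 2=10.0, State 3=6.6, State 4=8.7, State 5=9.9.
I regrets: 0.0, 4.9, 5.3, 1.3, 0.0 → max 5.3
II regrets: 8.1, 2.5, 0.0, 5.3, 8.6 → max 8.6
III regrets: 0.0, 11.8, 4.4, 10.8, 8.4 → max 11.8
IV regrets: 8.5, 0.0, 6.8, 0.0, 0.3 → max 8.5
V regrets: 8.8, 12.8, 1.5, 0.6, 13.5 → max 13.5
Smallest max regret = 5.3 → I.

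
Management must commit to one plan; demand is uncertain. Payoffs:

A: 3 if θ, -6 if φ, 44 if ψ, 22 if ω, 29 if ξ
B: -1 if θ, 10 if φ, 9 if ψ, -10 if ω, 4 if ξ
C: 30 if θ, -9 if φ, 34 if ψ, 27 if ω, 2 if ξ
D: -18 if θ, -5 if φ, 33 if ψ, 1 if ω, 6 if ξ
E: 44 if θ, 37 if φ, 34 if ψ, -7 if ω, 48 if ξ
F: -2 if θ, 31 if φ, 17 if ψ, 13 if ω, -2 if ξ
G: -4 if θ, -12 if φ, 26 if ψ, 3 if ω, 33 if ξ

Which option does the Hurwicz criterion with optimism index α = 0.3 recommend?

E

A: 0.3·44 + 0.7·(-6) = 9
B: 0.3·10 + 0.7·(-10) = -4
C: 0.3·34 + 0.7·(-9) = 3.9
D: 0.3·33 + 0.7·(-18) = -2.7
E: 0.3·48 + 0.7·(-7) = 9.5
F: 0.3·31 + 0.7·(-2) = 7.9
G: 0.3·33 + 0.7·(-12) = 1.5
Highest Hurwicz score = 9.5 → E.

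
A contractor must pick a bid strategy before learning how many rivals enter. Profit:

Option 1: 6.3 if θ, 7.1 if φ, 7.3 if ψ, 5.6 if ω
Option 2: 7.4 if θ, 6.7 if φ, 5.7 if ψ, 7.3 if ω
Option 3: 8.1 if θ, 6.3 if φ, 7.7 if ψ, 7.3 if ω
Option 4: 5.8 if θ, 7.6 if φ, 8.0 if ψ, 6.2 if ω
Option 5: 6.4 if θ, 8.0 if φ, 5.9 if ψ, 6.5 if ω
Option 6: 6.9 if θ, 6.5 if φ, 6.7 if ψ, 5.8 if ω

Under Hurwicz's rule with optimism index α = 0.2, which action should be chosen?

Option 3

Option 1: 0.2·7.3 + 0.8·5.6 = 5.94
Option 2: 0.2·7.4 + 0.8·5.7 = 6.04
Option 3: 0.2·8.1 + 0.8·6.3 = 6.66
Option 4: 0.2·8.0 + 0.8·5.8 = 6.24
Option 5: 0.2·8.0 + 0.8·5.9 = 6.32
Option 6: 0.2·6.9 + 0.8·5.8 = 6.02
Highest Hurwicz score = 6.66 → Option 3.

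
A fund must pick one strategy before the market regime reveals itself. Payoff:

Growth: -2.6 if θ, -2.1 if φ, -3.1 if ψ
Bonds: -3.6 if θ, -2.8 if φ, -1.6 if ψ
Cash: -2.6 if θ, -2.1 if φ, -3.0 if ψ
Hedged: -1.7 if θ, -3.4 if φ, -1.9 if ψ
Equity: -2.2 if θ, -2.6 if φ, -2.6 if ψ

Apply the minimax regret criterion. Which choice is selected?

Equity

Column bests: θ=-1.7, φ=-2.1, ψ=-1.6.
Growth regrets: 0.9, 0.0, 1.5 → max 1.5
Bonds regrets: 1.9, 0.7, 0.0 → max 1.9
Cash regrets: 0.9, 0.0, 1.4 → max 1.4
Hedged regrets: 0.0, 1.3, 0.3 → max 1.3
Equity regrets: 0.5, 0.5, 1.0 → max 1.0
Smallest max regret = 1.0 → Equity.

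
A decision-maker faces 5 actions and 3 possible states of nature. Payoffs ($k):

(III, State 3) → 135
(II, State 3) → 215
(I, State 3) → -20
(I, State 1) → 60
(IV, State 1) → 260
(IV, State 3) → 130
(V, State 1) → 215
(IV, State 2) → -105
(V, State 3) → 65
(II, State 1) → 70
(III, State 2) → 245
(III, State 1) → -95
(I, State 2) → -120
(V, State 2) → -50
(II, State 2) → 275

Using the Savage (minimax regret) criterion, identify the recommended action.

II

Column bests: State 1=260, State 2=275, State 3=215.
I regrets: 200, 395, 235 → max 395
II regrets: 190, 0, 0 → max 190
III regrets: 355, 30, 80 → max 355
IV regrets: 0, 380, 85 → max 380
V regrets: 45, 325, 150 → max 325
Smallest max regret = 190 → II.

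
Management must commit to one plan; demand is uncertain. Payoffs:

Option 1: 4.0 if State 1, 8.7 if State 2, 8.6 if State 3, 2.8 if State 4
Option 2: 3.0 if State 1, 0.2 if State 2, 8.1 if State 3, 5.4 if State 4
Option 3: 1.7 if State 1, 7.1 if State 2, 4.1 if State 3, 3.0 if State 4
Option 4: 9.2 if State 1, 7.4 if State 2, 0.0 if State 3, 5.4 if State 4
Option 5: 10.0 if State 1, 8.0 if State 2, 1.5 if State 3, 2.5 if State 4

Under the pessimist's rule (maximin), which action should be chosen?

Row minima: Option 1=2.8, Option 2=0.2, Option 3=1.7, Option 4=0.0, Option 5=1.5
Best worst-case = 2.8 → Option 1.

Option 1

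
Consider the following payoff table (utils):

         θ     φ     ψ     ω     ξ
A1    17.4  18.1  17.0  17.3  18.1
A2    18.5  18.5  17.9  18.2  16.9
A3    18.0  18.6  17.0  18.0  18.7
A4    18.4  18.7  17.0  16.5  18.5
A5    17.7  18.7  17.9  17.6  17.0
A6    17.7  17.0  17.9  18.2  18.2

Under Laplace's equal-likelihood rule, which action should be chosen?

Row averages: A1=17.58, A2=18, A3=18.06, A4=17.82, A5=17.78, A6=17.8
Highest average = 18.06 → A3.

A3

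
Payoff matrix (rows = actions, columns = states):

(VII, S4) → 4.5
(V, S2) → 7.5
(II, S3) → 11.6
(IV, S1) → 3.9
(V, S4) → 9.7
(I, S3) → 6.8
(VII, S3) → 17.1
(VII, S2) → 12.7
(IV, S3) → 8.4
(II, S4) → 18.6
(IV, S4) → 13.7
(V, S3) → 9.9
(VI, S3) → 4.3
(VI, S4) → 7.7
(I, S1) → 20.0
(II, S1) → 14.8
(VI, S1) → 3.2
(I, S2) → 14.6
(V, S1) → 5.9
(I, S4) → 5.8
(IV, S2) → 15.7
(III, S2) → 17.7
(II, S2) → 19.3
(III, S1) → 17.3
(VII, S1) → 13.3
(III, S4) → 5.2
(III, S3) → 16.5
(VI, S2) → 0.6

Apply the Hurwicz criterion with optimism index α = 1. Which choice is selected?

I

I: 1·20.0 + 0·5.8 = 20
II: 1·19.3 + 0·11.6 = 19.3
III: 1·17.7 + 0·5.2 = 17.7
IV: 1·15.7 + 0·3.9 = 15.7
V: 1·9.9 + 0·5.9 = 9.9
VI: 1·7.7 + 0·0.6 = 7.7
VII: 1·17.1 + 0·4.5 = 17.1
Highest Hurwicz score = 20 → I.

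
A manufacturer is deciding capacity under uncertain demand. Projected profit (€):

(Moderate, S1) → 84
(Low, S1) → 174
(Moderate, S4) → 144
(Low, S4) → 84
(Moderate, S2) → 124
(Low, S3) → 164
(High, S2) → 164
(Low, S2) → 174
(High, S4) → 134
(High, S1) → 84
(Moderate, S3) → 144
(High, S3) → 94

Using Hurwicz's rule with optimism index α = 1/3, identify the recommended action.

Low

Low: 1/3·174 + 2/3·84 = 114
Moderate: 1/3·144 + 2/3·84 = 104
High: 1/3·164 + 2/3·84 = 332/3
Highest Hurwicz score = 114 → Low.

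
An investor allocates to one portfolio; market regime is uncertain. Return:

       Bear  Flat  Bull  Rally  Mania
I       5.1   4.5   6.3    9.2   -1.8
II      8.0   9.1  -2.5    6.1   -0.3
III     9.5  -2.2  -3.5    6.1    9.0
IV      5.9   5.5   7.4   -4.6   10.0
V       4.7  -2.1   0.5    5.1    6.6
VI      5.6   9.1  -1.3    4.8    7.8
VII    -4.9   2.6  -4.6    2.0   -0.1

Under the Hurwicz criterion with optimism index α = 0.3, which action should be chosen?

VI

I: 0.3·9.2 + 0.7·(-1.8) = 1.5
II: 0.3·9.1 + 0.7·(-2.5) = 0.98
III: 0.3·9.5 + 0.7·(-3.5) = 0.4
IV: 0.3·10.0 + 0.7·(-4.6) = -0.22
V: 0.3·6.6 + 0.7·(-2.1) = 0.51
VI: 0.3·9.1 + 0.7·(-1.3) = 1.82
VII: 0.3·2.6 + 0.7·(-4.9) = -2.65
Highest Hurwicz score = 1.82 → VI.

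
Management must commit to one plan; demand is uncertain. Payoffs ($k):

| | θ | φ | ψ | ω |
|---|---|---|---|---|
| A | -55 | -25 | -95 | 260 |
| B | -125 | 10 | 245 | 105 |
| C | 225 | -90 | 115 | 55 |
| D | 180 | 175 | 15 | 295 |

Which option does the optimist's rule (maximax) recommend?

Row maxima: A=260, B=245, C=225, D=295
Best best-case = 295 → D.

D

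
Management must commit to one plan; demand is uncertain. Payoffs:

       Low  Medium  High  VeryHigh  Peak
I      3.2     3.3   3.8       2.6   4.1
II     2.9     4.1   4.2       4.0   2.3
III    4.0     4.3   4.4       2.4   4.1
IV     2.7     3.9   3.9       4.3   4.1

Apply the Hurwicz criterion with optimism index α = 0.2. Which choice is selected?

IV

I: 0.2·4.1 + 0.8·2.6 = 2.9
II: 0.2·4.2 + 0.8·2.3 = 2.68
III: 0.2·4.4 + 0.8·2.4 = 2.8
IV: 0.2·4.3 + 0.8·2.7 = 3.02
Highest Hurwicz score = 3.02 → IV.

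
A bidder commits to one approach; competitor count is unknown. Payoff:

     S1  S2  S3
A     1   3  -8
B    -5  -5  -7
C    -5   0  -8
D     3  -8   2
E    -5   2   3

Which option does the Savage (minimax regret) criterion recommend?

E

Column bests: S1=3, S2=3, S3=3.
A regrets: 2, 0, 11 → max 11
B regrets: 8, 8, 10 → max 10
C regrets: 8, 3, 11 → max 11
D regrets: 0, 11, 1 → max 11
E regrets: 8, 1, 0 → max 8
Smallest max regret = 8 → E.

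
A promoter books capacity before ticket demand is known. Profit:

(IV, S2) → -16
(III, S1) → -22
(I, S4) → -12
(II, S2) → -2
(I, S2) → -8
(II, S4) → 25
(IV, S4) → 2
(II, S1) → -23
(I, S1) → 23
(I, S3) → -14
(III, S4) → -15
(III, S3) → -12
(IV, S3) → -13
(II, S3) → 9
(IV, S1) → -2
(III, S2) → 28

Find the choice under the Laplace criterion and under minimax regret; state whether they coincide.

Row averages: I=-2.75, II=2.25, III=-5.25, IV=-7.25
Highest average = 2.25 → II.
Column bests: S1=23, S2=28, S3=9, S4=25.
I regrets: 0, 36, 23, 37 → max 37
II regrets: 46, 30, 0, 0 → max 46
III regrets: 45, 0, 21, 40 → max 45
IV regrets: 25, 44, 22, 23 → max 44
Smallest max regret = 37 → I.

laplace → II; minimax regret → I (disagree)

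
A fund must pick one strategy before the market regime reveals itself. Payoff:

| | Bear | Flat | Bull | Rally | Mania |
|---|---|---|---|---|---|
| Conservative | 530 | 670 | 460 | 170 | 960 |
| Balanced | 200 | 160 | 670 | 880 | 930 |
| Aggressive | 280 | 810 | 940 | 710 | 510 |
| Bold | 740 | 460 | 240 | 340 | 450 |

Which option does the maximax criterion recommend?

Row maxima: Conservative=960, Balanced=930, Aggressive=940, Bold=740
Best best-case = 960 → Conservative.

Conservative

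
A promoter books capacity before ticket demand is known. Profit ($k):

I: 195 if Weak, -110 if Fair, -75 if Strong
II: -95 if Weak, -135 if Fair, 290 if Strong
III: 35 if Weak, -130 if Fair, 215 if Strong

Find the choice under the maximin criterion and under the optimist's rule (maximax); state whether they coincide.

maximin → I; maximax → II (disagree)

Row minima: I=-110, II=-135, III=-130
Best worst-case = -110 → I.
Row maxima: I=195, II=290, III=215
Best best-case = 290 → II.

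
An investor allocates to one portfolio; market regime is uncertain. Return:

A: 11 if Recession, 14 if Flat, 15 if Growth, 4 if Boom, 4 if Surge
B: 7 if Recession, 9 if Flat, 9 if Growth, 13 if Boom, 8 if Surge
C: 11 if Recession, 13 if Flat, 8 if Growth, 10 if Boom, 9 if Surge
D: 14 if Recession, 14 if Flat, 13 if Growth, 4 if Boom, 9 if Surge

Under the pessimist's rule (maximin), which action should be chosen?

C

Row minima: A=4, B=7, C=8, D=4
Best worst-case = 8 → C.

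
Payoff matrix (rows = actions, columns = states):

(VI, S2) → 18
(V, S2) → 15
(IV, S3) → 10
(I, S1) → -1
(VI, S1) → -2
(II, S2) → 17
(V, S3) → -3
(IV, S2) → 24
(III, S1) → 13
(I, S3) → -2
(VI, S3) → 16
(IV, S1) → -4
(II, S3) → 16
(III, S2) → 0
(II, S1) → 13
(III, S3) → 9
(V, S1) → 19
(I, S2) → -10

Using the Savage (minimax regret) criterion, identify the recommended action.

II

Column bests: S1=19, S2=24, S3=16.
I regrets: 20, 34, 18 → max 34
II regrets: 6, 7, 0 → max 7
III regrets: 6, 24, 7 → max 24
IV regrets: 23, 0, 6 → max 23
V regrets: 0, 9, 19 → max 19
VI regrets: 21, 6, 0 → max 21
Smallest max regret = 7 → II.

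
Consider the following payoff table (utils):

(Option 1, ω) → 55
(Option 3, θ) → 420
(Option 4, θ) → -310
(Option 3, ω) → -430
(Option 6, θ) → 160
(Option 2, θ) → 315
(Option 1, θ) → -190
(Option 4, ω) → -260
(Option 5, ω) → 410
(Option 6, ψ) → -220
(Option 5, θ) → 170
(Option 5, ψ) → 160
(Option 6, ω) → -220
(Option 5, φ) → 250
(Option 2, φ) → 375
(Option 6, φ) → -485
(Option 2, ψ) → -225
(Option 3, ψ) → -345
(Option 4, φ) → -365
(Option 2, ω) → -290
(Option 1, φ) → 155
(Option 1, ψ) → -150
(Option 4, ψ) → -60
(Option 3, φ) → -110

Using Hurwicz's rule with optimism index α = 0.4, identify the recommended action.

Option 1: 0.4·155 + 0.6·(-190) = -52
Option 2: 0.4·375 + 0.6·(-290) = -24
Option 3: 0.4·420 + 0.6·(-430) = -90
Option 4: 0.4·(-60) + 0.6·(-365) = -243
Option 5: 0.4·410 + 0.6·160 = 260
Option 6: 0.4·160 + 0.6·(-485) = -227
Highest Hurwicz score = 260 → Option 5.

Option 5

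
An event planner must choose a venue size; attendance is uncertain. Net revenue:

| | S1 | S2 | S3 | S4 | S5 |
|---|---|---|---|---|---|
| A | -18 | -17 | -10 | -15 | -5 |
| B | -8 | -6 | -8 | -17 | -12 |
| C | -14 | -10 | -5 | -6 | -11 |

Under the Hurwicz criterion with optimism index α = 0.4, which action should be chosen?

C

A: 0.4·(-5) + 0.6·(-18) = -12.8
B: 0.4·(-6) + 0.6·(-17) = -12.6
C: 0.4·(-5) + 0.6·(-14) = -10.4
Highest Hurwicz score = -10.4 → C.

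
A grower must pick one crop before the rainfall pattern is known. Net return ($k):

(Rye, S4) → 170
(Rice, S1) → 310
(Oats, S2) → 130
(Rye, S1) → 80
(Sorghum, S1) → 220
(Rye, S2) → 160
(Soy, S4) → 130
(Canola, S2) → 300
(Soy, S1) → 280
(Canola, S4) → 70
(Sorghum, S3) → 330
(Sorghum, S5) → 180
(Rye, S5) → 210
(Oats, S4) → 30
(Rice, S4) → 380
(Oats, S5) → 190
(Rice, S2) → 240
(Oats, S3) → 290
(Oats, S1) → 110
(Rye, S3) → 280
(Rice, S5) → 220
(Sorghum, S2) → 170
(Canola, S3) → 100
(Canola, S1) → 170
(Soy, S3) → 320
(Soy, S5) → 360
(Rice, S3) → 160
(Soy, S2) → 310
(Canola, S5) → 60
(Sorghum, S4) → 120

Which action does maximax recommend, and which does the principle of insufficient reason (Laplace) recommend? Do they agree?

maximax → Rice; laplace → Soy (disagree)

Row maxima: Canola=300, Soy=360, Rye=280, Sorghum=330, Rice=380, Oats=290
Best best-case = 380 → Rice.
Row averages: Canola=140, Soy=280, Rye=180, Sorghum=204, Rice=262, Oats=150
Highest average = 280 → Soy.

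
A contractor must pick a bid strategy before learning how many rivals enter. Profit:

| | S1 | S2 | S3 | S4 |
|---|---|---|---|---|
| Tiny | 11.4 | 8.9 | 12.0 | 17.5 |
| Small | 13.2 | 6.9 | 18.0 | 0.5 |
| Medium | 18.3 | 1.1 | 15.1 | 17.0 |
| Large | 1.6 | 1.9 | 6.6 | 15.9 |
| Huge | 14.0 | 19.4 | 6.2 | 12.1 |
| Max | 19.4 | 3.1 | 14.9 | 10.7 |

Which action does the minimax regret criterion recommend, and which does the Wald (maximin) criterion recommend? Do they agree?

minimax regret → Tiny; maximin → Tiny (agree)

Column bests: S1=19.4, S2=19.4, S3=18.0, S4=17.5.
Tiny regrets: 8.0, 10.5, 6.0, 0.0 → max 10.5
Small regrets: 6.2, 12.5, 0.0, 17.0 → max 17.0
Medium regrets: 1.1, 18.3, 2.9, 0.5 → max 18.3
Large regrets: 17.8, 17.5, 11.4, 1.6 → max 17.8
Huge regrets: 5.4, 0.0, 11.8, 5.4 → max 11.8
Max regrets: 0.0, 16.3, 3.1, 6.8 → max 16.3
Smallest max regret = 10.5 → Tiny.
Row minima: Tiny=8.9, Small=0.5, Medium=1.1, Large=1.6, Huge=6.2, Max=3.1
Best worst-case = 8.9 → Tiny.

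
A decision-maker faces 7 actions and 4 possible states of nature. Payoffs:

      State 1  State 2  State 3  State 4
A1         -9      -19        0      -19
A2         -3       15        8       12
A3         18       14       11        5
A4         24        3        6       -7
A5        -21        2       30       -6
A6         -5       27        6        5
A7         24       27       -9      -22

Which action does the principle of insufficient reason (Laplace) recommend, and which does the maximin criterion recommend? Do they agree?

Row averages: A1=-11.75, A2=8, A3=12, A4=6.5, A5=1.25, A6=8.25, A7=5
Highest average = 12 → A3.
Row minima: A1=-19, A2=-3, A3=5, A4=-7, A5=-21, A6=-5, A7=-22
Best worst-case = 5 → A3.

laplace → A3; maximin → A3 (agree)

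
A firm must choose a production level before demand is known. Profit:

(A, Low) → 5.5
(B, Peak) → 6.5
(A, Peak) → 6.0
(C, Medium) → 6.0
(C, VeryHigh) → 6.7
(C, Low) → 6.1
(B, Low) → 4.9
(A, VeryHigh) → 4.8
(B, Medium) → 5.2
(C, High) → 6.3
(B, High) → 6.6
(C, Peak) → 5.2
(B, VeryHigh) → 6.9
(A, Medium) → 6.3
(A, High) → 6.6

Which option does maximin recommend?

Row minima: A=4.8, B=4.9, C=5.2
Best worst-case = 5.2 → C.

C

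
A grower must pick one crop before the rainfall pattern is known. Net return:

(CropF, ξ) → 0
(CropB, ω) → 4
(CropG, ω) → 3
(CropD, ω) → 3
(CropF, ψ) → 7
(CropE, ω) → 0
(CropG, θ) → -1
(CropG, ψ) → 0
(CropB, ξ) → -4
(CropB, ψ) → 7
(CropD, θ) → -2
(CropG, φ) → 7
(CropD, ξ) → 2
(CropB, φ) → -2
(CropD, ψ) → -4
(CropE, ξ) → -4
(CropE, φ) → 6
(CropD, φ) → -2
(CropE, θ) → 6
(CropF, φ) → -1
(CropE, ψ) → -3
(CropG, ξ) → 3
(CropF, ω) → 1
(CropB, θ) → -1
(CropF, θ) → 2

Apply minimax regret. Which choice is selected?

Column bests: θ=6, φ=7, ψ=7, ω=4, ξ=3.
CropF regrets: 4, 8, 0, 3, 3 → max 8
CropD regrets: 8, 9, 11, 1, 1 → max 11
CropG regrets: 7, 0, 7, 1, 0 → max 7
CropE regrets: 0, 1, 10, 4, 7 → max 10
CropB regrets: 7, 9, 0, 0, 7 → max 9
Smallest max regret = 7 → CropG.

CropG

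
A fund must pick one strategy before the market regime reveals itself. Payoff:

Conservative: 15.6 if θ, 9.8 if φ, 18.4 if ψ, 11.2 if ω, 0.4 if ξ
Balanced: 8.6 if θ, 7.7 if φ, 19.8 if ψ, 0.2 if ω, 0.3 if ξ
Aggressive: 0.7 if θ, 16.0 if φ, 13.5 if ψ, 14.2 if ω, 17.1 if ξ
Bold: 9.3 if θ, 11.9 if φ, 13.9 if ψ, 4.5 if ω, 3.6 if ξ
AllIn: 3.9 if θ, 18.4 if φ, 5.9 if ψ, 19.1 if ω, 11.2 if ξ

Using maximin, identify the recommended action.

Row minima: Conservative=0.4, Balanced=0.2, Aggressive=0.7, Bold=3.6, AllIn=3.9
Best worst-case = 3.9 → AllIn.

AllIn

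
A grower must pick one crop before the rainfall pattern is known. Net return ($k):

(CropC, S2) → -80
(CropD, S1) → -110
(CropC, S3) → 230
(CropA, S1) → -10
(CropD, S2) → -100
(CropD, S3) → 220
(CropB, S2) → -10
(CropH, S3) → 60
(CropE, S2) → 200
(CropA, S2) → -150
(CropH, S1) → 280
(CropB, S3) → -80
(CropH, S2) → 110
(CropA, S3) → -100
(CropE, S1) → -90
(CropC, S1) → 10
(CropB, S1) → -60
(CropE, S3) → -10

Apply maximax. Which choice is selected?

Row maxima: CropH=280, CropD=220, CropB=-10, CropE=200, CropC=230, CropA=-10
Best best-case = 280 → CropH.

CropH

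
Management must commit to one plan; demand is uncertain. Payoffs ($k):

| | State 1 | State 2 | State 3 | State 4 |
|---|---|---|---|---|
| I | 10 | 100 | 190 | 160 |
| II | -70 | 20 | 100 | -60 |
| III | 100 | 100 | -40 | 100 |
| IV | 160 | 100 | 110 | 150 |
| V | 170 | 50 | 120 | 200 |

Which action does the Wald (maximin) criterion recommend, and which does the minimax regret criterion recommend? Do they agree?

Row minima: I=10, II=-70, III=-40, IV=100, V=50
Best worst-case = 100 → IV.
Column bests: State 1=170, State 2=100, State 3=190, State 4=200.
I regrets: 160, 0, 0, 40 → max 160
II regrets: 240, 80, 90, 260 → max 260
III regrets: 70, 0, 230, 100 → max 230
IV regrets: 10, 0, 80, 50 → max 80
V regrets: 0, 50, 70, 0 → max 70
Smallest max regret = 70 → V.

maximin → IV; minimax regret → V (disagree)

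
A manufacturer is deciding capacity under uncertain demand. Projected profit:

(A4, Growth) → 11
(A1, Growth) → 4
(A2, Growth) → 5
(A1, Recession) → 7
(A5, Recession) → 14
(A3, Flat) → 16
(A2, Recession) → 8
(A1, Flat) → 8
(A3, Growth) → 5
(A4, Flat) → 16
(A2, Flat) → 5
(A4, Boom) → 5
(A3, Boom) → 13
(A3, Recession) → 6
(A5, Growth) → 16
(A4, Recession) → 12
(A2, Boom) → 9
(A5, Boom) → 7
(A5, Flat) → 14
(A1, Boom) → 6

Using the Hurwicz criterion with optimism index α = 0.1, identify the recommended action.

A1: 0.1·8 + 0.9·4 = 4.4
A2: 0.1·9 + 0.9·5 = 5.4
A3: 0.1·16 + 0.9·5 = 6.1
A4: 0.1·16 + 0.9·5 = 6.1
A5: 0.1·16 + 0.9·7 = 7.9
Highest Hurwicz score = 7.9 → A5.

A5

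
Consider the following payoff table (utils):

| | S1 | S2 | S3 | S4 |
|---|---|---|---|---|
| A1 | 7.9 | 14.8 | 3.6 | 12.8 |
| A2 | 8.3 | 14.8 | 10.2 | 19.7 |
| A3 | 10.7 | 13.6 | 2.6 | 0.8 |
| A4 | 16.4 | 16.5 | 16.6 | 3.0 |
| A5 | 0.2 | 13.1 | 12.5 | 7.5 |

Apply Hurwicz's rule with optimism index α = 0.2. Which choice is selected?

A2

A1: 0.2·14.8 + 0.8·3.6 = 5.84
A2: 0.2·19.7 + 0.8·8.3 = 10.58
A3: 0.2·13.6 + 0.8·0.8 = 3.36
A4: 0.2·16.6 + 0.8·3.0 = 5.72
A5: 0.2·13.1 + 0.8·0.2 = 2.78
Highest Hurwicz score = 10.58 → A2.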